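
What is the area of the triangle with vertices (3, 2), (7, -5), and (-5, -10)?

Using the Shoelace formula for a triangle:
Area = (1/2)|x0(y1 - y2) + x1(y2 - y0) + x2(y0 - y1)|
Area = (1/2)|3(-5 - -10) + 7(-10 - 2) + -5(2 - -5)|
Area = (1/2)|15 + -84 + -35|
Area = (1/2)|-104|
Area = (1/2)(104)
Area = 52

52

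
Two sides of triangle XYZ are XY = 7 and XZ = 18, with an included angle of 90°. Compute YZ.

The included angle is 90°, so the triangle is right-angled at X. The opposite side YZ is the hypotenuse.
By the Pythagorean theorem: YZ = sqrt(7^2 + 18^2) = sqrt(373) = sqrt(373).

sqrt(373)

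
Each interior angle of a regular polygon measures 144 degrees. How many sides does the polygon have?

The exterior angle is the supplement of the interior angle: 180 - 144 = 36 degrees.
Since the exterior angles of any convex polygon sum to 360 degrees, the number of sides is 360 / 36 = 10.

10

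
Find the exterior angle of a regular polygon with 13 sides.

Each exterior angle of a regular n-gon is 360 / n.
For n = 13: 360 / 13 = 360/13 degrees.

360/13 degrees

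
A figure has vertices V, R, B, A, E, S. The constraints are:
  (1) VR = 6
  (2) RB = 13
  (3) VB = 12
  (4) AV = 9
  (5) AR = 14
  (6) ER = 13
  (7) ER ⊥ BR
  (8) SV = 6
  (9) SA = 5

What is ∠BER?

Step 1: By the law of cosines on triangle ERB: EB² = 13² + 13² − 2·13·13·cos(90°) = 338, so EB = 13·√2.
Step 2: By the inverse law of cosines on triangle BER: cos(∠BER) = ((13·√2)² + 13² − 13²) / (2·13·√2·13) = 338/478 = 0.7071, so ∠BER = 45°.

Therefore, the measure of angle ∠BER = 45°.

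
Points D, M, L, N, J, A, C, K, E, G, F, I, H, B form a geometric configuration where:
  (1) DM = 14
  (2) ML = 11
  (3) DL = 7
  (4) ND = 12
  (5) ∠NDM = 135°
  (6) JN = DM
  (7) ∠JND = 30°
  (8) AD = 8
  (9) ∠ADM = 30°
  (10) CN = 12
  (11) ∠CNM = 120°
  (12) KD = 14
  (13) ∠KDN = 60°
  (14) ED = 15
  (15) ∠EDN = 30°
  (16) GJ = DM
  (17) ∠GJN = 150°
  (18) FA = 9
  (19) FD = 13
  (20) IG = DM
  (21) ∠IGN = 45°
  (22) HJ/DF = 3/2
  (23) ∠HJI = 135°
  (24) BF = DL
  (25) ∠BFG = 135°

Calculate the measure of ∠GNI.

From the given relations: JN = DM = 14; GJ = DM = 14; IG = DM = 14.
Step 1: By the law of cosines on triangle NJG: NG² = 14² + 14² − 2·14·14·cos(150°) = 731.48, so NG ≈ 27.05.
Step 2: By the law of cosines on triangle NGI: NI² = 27.05² + 14² − 2·27.05·14·cos(45°) = 392, so NI = 14·√2.
Step 3: By the inverse law of cosines on triangle GNI: cos(∠GNI) = (27.05² + (14·√2)² − 14²) / (2·27.05·14·√2) = 927.48/1070.96 = 0.866, so ∠GNI = 30°.

Therefore, the measure of angle ∠GNI = 30°.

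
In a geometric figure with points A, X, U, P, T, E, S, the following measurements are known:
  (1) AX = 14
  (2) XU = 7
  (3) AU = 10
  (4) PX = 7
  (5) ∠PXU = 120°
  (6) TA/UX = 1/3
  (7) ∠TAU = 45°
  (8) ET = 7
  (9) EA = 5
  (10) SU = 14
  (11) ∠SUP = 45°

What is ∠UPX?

Step 1: By the law of cosines on triangle PXU: PU² = 7² + 7² − 2·7·7·cos(120°) = 147, so PU = 7·√3.
Step 2: By the inverse law of cosines on triangle UPX: cos(∠UPX) = ((7·√3)² + 7² − 7²) / (2·7·√3·7) = 147/169.74 = 0.866, so ∠UPX = 30°.

Therefore, the measure of angle ∠UPX = 30°.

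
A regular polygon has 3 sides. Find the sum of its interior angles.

The sum of interior angles of an n-sided polygon is (n - 2) * 180.
For n = 3: (3 - 2) * 180 = 1 * 180 = 180 degrees.

180 degrees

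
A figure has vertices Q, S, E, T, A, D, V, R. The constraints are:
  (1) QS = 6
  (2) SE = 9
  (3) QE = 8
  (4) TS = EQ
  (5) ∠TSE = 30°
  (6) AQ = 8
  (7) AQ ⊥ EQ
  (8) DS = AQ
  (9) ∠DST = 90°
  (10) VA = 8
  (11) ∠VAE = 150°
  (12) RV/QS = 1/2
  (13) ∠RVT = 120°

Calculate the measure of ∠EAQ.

Step 1: By the law of cosines on triangle AQE: AE² = 8² + 8² − 2·8·8·cos(90°) = 128, so AE = 8·√2.
Step 2: By the inverse law of cosines on triangle EAQ: cos(∠EAQ) = ((8·√2)² + 8² − 8²) / (2·8·√2·8) = 128/181.02 = 0.7071, so ∠EAQ = 45°.

Therefore, the measure of angle ∠EAQ = 45°.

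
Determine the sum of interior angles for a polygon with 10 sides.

The sum of interior angles of an n-sided polygon is (n - 2) * 180.
For n = 10: (10 - 2) * 180 = 8 * 180 = 1440 degrees.

1440 degrees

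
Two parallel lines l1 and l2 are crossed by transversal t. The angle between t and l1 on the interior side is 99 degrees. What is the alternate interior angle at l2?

Alternate interior angles are equal: 99 degrees.

99 degrees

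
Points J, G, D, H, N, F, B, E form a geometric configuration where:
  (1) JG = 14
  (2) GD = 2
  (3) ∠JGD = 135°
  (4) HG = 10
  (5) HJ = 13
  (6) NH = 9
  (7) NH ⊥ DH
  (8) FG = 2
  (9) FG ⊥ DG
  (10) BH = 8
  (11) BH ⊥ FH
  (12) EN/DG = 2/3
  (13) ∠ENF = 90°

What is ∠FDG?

Step 1: By the law of cosines on triangle DGF: DF² = 2² + 2² − 2·2·2·cos(90°) = 8, so DF = 2·√2.
Step 2: By the inverse law of cosines on triangle FDG: cos(∠FDG) = ((2·√2)² + 2² − 2²) / (2·2·√2·2) = 8/11.31 = 0.7071, so ∠FDG = 45°.

Therefore, the measure of angle ∠FDG = 45°.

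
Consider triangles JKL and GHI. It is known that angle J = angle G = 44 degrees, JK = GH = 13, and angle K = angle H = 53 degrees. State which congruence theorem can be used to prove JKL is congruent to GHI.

The given information provides:
angle J = angle G = 44 degrees, JK = GH = 13, and angle K = angle H = 53 degrees
This matches the ASA congruence theorem.
Two pairs of corresponding angles and the included side are equal (Angle-Side-Angle).

ASA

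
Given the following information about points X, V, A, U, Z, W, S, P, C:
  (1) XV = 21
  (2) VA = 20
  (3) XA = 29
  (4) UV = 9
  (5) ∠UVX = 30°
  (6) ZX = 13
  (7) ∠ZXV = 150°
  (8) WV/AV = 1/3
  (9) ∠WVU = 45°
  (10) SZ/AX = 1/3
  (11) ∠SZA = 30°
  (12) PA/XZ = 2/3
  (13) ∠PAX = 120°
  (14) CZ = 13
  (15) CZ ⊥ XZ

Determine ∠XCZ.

Step 1: By the law of cosines on triangle CZX: CX² = 13² + 13² − 2·13·13·cos(90°) = 338, so CX = 13·√2.
Step 2: By the inverse law of cosines on triangle XCZ: cos(∠XCZ) = ((13·√2)² + 13² − 13²) / (2·13·√2·13) = 338/478 = 0.7071, so ∠XCZ = 45°.

Therefore, the measure of angle ∠XCZ = 45°.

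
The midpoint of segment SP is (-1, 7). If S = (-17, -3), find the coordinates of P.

Using the midpoint formula: M = ((x1 + x2)/2, (y1 + y2)/2)
We know M = (-1, 7) and S = (-17, -3)
For x: -1 = (-17 + x2)/2, so x2 = 2*-1 - -17 = 15
For y: 7 = (-3 + y2)/2, so y2 = 2*7 - -3 = 17
P = (15, 17)

(15, 17)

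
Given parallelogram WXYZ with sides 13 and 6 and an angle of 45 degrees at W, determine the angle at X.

Opposite sides of a parallelogram are parallel, so consecutive angles form co-interior angles on a transversal.
Co-interior angles sum to 180°, giving angle X = 180 - 45 = 135 degrees.

135 degrees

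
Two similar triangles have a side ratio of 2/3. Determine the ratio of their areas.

Area scales with the square of linear dimensions. If every length is multiplied by 2/3, then the area is multiplied by (2/3)^2 = 4/9.
The area ratio is 4:9.

4:9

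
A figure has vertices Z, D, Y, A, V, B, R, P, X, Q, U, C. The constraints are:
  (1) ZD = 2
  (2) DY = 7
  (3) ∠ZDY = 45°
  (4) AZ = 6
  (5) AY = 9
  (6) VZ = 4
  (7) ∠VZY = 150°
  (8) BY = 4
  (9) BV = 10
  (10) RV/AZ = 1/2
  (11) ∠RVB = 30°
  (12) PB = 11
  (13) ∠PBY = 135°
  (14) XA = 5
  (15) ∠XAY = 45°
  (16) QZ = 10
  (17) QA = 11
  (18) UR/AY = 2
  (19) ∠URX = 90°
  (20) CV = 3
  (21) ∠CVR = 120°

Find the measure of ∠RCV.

From the given relations: RV = 1/2·AZ = 1/2·6 = 3.
Step 1: By the law of cosines on triangle CVR: CR² = 3² + 3² − 2·3·3·cos(120°) = 27, so CR = 3·√3.
Step 2: By the inverse law of cosines on triangle RCV: cos(∠RCV) = ((3·√3)² + 3² − 3²) / (2·3·√3·3) = 27/31.18 = 0.866, so ∠RCV = 30°.

Therefore, the measure of angle ∠RCV = 30°.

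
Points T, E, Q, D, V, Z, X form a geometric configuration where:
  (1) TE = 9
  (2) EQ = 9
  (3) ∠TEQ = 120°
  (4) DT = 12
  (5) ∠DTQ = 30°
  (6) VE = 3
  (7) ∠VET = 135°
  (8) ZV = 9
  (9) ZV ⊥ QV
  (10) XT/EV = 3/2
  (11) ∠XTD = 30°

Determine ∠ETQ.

Step 1: By the law of cosines on triangle TEQ: TQ² = 9² + 9² − 2·9·9·cos(120°) = 243, so TQ = 9·√3.
Step 2: By the inverse law of cosines on triangle ETQ: cos(∠ETQ) = (9² + (9·√3)² − 9²) / (2·9·9·√3) = 243/280.59 = 0.866, so ∠ETQ = 30°.

Therefore, the measure of angle ∠ETQ = 30°.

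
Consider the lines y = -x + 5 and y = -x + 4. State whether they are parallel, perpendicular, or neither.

Slope of line 1: m1 = -1
Slope of line 2: m2 = -1
Since m1 = m2 = -1, the lines are parallel.

Parallel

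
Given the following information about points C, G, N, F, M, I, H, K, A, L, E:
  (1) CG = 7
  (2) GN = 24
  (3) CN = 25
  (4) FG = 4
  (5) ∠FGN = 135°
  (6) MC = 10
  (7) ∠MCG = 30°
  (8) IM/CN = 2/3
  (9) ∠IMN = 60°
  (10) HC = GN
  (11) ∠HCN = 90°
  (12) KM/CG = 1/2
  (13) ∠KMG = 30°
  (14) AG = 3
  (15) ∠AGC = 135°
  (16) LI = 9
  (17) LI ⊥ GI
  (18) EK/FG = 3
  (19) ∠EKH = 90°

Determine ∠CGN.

Step 1: By the inverse law of cosines on triangle CGN: cos(∠CGN) = (7² + 24² − 25²) / (2·7·24) = 0/336 = 0, so ∠CGN = 90°.

Therefore, the measure of angle ∠CGN = 90°.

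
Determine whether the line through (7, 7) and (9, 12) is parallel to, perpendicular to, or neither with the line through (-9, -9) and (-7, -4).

Slope of line 1: m1 = (12 - 7)/(9 - 7) = 5/2 = 5/2
Slope of line 2: m2 = (-4 - -9)/(-7 - -9) = 5/2 = 5/2
Two lines are parallel if and only if they have equal slopes (or both are vertical).
Here m1 = m2 = 5/2, confirming the lines are parallel.

Parallel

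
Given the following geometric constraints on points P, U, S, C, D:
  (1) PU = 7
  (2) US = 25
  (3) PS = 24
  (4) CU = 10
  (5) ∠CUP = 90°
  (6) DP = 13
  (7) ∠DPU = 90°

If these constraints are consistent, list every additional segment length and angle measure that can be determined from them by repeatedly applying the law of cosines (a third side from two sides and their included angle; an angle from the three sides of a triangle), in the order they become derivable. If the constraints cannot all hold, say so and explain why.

The constraints are consistent. Derivable facts, in order:
After 1 step:
- PC = √149
- UD ≈ 14.76
- ∠PSU = 16.26°
- ∠PUS = 73.74°
- ∠SPU = 90°
After 2 steps:
- ∠CPU = 55.01°
- ∠DUP = 61.7°
- ∠PCU = 34.99°
- ∠PDU = 28.3°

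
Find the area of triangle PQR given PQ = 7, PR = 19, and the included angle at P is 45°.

Area = (1/2)(7)(19) sin(45°) = (1/2)(7)(19)(sqrt(2)/2) = 133*sqrt(2)/4

133*sqrt(2)/4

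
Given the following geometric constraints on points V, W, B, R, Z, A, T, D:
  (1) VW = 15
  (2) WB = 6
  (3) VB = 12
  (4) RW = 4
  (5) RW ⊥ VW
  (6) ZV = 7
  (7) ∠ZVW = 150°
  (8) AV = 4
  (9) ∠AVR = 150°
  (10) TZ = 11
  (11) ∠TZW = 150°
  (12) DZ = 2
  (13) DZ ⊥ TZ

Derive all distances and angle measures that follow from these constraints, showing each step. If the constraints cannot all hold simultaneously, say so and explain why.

The constraints are consistent.

Step 1: From VW = 15, WR = 4, and ∠VWR = 90°, by the law of cosines:
  VR² = VW² + WR² - 2·VW·WR·cos(90°) = 225 + 16 - 0 = 241
  VR ≈ 15.52

Step 2: From WV = 15, VZ = 7, and ∠WVZ = 150°, by the law of cosines:
  WZ² = WV² + VZ² - 2·WV·VZ·cos(150°) = 225 + 49 + 181.9 = 455.9
  WZ ≈ 21.35

Step 3: From TZ = 11, ZD = 2, and ∠TZD = 90°, by the law of cosines:
  TD² = TZ² + ZD² - 2·TZ·ZD·cos(90°) = 121 + 4 - 0 = 125
  TD = 5·√5

Step 4: From VB = 12, VW = 15, BW = 6, by the inverse law of cosines:
  cos(∠BVW) = (VB² + VW² - BW²) / (2·VB·VW)
  ∠BVW = 22.33°

Step 5: From WB = 6, WV = 15, BV = 12, by the inverse law of cosines:
  cos(∠BWV) = (WB² + WV² - BV²) / (2·WB·WV)
  ∠BWV = 49.46°

Step 6: From BV = 12, BW = 6, VW = 15, by the inverse law of cosines:
  cos(∠VBW) = (BV² + BW² - VW²) / (2·BV·BW)
  ∠VBW = 108.21°

Step 7: From WZ = 21.35, ZT = 11, and ∠WZT = 150°, by the law of cosines:
  WT² = WZ² + ZT² - 2·WZ·ZT·cos(150°) = 455.9 + 121 + 406.8 = 983.7
  WT ≈ 31.36

Step 8: From RV = 15.52, VA = 4, and ∠RVA = 150°, by the law of cosines:
  RA² = RV² + VA² - 2·RV·VA·cos(150°) = 241 + 16 + 107.6 = 364.6
  RA ≈ 19.09

Step 9: From VR = 15.52, VW = 15, RW = 4, by the inverse law of cosines:
  cos(∠RVW) = (VR² + VW² - RW²) / (2·VR·VW)
  ∠RVW = 14.93°

Step 10: From WV = 15, WZ = 21.35, VZ = 7, by the inverse law of cosines:
  cos(∠VWZ) = (WV² + WZ² - VZ²) / (2·WV·WZ)
  ∠VWZ = 9.43°

Step 11: From RV = 15.52, RW = 4, VW = 15, by the inverse law of cosines:
  cos(∠VRW) = (RV² + RW² - VW²) / (2·RV·RW)
  ∠VRW = 75.07°

Step 12: From ZV = 7, ZW = 21.35, VW = 15, by the inverse law of cosines:
  cos(∠VZW) = (ZV² + ZW² - VW²) / (2·ZV·ZW)
  ∠VZW = 20.57°

Step 13: From TD = 5·√5, TZ = 11, DZ = 2, by the inverse law of cosines:
  cos(∠DTZ) = (TD² + TZ² - DZ²) / (2·TD·TZ)
  ∠DTZ = 10.3°

Step 14: From DT = 5·√5, DZ = 2, TZ = 11, by the inverse law of cosines:
  cos(∠TDZ) = (DT² + DZ² - TZ²) / (2·DT·DZ)
  ∠TDZ = 79.7°

Step 15: From WT = 31.36, WZ = 21.35, TZ = 11, by the inverse law of cosines:
  cos(∠TWZ) = (WT² + WZ² - TZ²) / (2·WT·WZ)
  ∠TWZ = 10.1°

Step 16: From RA = 19.09, RV = 15.52, AV = 4, by the inverse law of cosines:
  cos(∠ARV) = (RA² + RV² - AV²) / (2·RA·RV)
  ∠ARV = 6.01°

Step 17: From AR = 19.09, AV = 4, RV = 15.52, by the inverse law of cosines:
  cos(∠RAV) = (AR² + AV² - RV²) / (2·AR·AV)
  ∠RAV = 23.99°

Step 18: From TW = 31.36, TZ = 11, WZ = 21.35, by the inverse law of cosines:
  cos(∠WTZ) = (TW² + TZ² - WZ²) / (2·TW·TZ)
  ∠WTZ = 19.9°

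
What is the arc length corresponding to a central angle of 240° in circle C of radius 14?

The full circumference is 2πr = 2π(14) = 28*pi.
The arc spans 240° out of 360°, which is a fraction of 2/3.
Arc length = 28*pi × 2/3 = 56*pi/3.

56*pi/3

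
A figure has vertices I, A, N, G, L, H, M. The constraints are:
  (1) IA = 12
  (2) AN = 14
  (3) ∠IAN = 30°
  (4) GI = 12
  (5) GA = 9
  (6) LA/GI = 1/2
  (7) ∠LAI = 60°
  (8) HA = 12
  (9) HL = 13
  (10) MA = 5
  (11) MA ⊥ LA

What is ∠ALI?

From the given relations: LA = 1/2·GI = 1/2·12 = 6.
Step 1: By the law of cosines on triangle LAI: LI² = 6² + 12² − 2·6·12·cos(60°) = 108, so LI = 6·√3.
Step 2: By the inverse law of cosines on triangle ALI: cos(∠ALI) = (6² + (6·√3)² − 12²) / (2·6·6·√3) = 0/124.71 = 0, so ∠ALI = 90°.

Therefore, the measure of angle ∠ALI = 90°.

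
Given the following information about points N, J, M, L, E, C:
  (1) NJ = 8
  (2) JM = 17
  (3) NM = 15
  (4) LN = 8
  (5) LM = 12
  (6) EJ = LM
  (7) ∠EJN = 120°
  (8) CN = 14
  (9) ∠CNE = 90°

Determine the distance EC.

From the given relations: EJ = LM = 12.
Step 1: By the law of cosines on triangle EJN: EN² = 12² + 8² − 2·12·8·cos(120°) = 304, so EN = 4·√19.
Step 2: By the law of cosines on triangle ENC: EC² = (4·√19)² + 14² − 2·4·√19·14·cos(90°) = 500, so EC = 10·√5.

Therefore, the length of EC = 10·√5.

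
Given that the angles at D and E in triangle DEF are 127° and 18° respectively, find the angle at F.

The interior angles sum to 180°: angle F = 180 - 127 - 18 = 35°.
The triangle is obtuse (angles 127°, 18°, 35°).

35 degrees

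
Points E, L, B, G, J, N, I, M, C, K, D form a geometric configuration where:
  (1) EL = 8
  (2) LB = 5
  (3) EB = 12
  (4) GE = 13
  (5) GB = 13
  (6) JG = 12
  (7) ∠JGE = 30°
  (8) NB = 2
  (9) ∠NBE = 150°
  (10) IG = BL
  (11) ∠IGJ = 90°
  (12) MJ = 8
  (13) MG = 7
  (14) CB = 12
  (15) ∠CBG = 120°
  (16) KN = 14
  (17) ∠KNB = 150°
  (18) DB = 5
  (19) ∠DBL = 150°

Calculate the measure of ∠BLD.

Step 1: By the law of cosines on triangle LBD: LD² = 5² + 5² − 2·5·5·cos(150°) = 93.3, so LD ≈ 9.66.
Step 2: By the inverse law of cosines on triangle BLD: cos(∠BLD) = (5² + 9.66² − 5²) / (2·5·9.66) = 93.3/96.59 = 0.9659, so ∠BLD = 15°.

Therefore, the measure of angle ∠BLD = 15°.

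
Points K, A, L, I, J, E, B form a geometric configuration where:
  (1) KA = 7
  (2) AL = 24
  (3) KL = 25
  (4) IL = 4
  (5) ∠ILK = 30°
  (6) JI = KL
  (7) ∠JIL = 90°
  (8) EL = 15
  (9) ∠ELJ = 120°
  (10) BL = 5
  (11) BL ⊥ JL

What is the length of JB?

From the given relations: JI = KL = 25.
Step 1: By the law of cosines on triangle LIJ: LJ² = 4² + 25² − 2·4·25·cos(90°) = 641, so LJ ≈ 25.32.
Step 2: By the law of cosines on triangle JLB: JB² = 25.32² + 5² − 2·25.32·5·cos(90°) = 666, so JB = 3·√74.

Therefore, the length of JB = 3·√74.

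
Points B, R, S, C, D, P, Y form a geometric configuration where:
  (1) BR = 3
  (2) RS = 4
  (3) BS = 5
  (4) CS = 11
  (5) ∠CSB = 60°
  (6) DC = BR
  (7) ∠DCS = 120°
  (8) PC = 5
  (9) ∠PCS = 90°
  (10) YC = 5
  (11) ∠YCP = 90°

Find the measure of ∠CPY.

Step 1: By the law of cosines on triangle PCY: PY² = 5² + 5² − 2·5·5·cos(90°) = 50, so PY = 5·√2.
Step 2: By the inverse law of cosines on triangle CPY: cos(∠CPY) = (5² + (5·√2)² − 5²) / (2·5·5·√2) = 50/70.71 = 0.7071, so ∠CPY = 45°.

Therefore, the measure of angle ∠CPY = 45°.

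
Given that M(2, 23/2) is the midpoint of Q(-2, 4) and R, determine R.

Using the midpoint formula: M = ((x1 + x2)/2, (y1 + y2)/2)
We know M = (2, 23/2) and Q = (-2, 4)
For x: 2 = (-2 + x2)/2, so x2 = 2*2 - -2 = 6
For y: 23/2 = (4 + y2)/2, so y2 = 2*23/2 - 4 = 19
R = (6, 19)

(6, 19)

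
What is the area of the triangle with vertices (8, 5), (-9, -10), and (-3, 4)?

Using the Shoelace formula for a triangle:
Area = (1/2)|x0(y1 - y2) + x1(y2 - y0) + x2(y0 - y1)|
Area = (1/2)|8(-10 - 4) + -9(4 - 5) + -3(5 - -10)|
Area = (1/2)|-112 + 9 + -45|
Area = (1/2)|-148|
Area = (1/2)(148)
Area = 74

74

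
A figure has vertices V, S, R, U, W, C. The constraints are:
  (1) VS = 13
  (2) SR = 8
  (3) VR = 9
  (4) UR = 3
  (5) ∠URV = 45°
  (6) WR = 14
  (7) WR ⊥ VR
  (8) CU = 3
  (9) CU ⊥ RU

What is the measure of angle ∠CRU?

Step 1: By the law of cosines on triangle RUC: RC² = 3² + 3² − 2·3·3·cos(90°) = 18, so RC = 3·√2.
Step 2: By the inverse law of cosines on triangle CRU: cos(∠CRU) = ((3·√2)² + 3² − 3²) / (2·3·√2·3) = 18/25.46 = 0.7071, so ∠CRU = 45°.

Therefore, the measure of angle ∠CRU = 45°.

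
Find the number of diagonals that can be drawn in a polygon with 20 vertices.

Each of the 20 vertices connects to 17 non-adjacent vertices via diagonals.
Total connections = 20 × 17 = 340, but each diagonal is counted twice.
Number of diagonals = 340 / 2 = 170.

170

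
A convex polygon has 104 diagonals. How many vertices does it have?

Using d = n(n - 3)/2, we solve 104 = n(n - 3)/2.
So n(n - 3) = 208.
Testing n = 16: 16 * 13 = 208 = 208. Correct.
The polygon has 16 sides.

16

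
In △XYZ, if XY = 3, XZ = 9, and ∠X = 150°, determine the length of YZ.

By the law of cosines: YZ^2 = XY^2 + XZ^2 - 2*XY*XZ*cos(X)
YZ^2 = 3^2 + 9^2 - 2*3*9*cos(150°)
YZ^2 = 9 + 81 - 54*(-sqrt(3)/2)
YZ^2 = 27*sqrt(3) + 90
YZ = 3*sqrt(3*sqrt(3) + 10)

3*sqrt(3*sqrt(3) + 10)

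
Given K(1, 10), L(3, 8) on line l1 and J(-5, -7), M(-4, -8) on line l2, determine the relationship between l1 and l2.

Slope of line 1: m1 = (8 - 10)/(3 - 1) = -2/2 = -1
Slope of line 2: m2 = (-8 - -7)/(-4 - -5) = -1/1 = -1
Two lines are parallel if and only if they have equal slopes (or both are vertical).
Here m1 = m2 = -1, confirming the lines are parallel.

Parallel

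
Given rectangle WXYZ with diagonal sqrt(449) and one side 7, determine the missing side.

The diagonal of a rectangle forms a right triangle with the two sides.
Rearranging the Pythagorean theorem: missing side = sqrt(d^2 - known^2).
= sqrt(449 - 49) = sqrt(400) = 20.

20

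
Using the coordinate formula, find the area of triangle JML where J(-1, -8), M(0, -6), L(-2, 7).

Using the Shoelace formula for a triangle:
Area = (1/2)|x0(y1 - y2) + x1(y2 - y0) + x2(y0 - y1)|
Area = (1/2)|-1(-6 - 7) + 0(7 - -8) + -2(-8 - -6)|
Area = (1/2)|13 + 0 + 4|
Area = (1/2)|17|
Area = (1/2)(17)
Area = 17/2

17/2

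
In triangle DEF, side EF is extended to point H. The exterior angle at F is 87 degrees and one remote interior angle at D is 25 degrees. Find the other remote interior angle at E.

angle E = 87 - 25 = 62 degrees (exterior angle theorem).

62 degrees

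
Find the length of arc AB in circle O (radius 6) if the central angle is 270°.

Arc length = 2π(6)(3/4) = 9*pi

9*pi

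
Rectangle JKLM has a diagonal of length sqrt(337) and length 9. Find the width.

Using the Pythagorean theorem: d^2 = a^2 + b^2
b^2 = d^2 - a^2
b^2 = 337 - 81
b^2 = 256
b = sqrt(256) = 16

16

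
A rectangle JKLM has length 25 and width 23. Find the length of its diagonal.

Using the Pythagorean theorem:
d² = 25² + 23² = 625 + 529 = 1154
d = sqrt(1154)

sqrt(1154)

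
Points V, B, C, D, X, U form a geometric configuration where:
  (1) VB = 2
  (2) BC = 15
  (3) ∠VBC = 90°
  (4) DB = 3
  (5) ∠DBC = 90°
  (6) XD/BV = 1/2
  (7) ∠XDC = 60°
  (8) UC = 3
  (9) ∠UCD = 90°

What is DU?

Step 1: By the law of cosines on triangle CBD: CD² = 15² + 3² − 2·15·3·cos(90°) = 234, so CD = 3·√26.
Step 2: By the law of cosines on triangle DCU: DU² = (3·√26)² + 3² − 2·3·√26·3·cos(90°) = 243, so DU = 9·√3.

Therefore, the length of DU = 9·√3.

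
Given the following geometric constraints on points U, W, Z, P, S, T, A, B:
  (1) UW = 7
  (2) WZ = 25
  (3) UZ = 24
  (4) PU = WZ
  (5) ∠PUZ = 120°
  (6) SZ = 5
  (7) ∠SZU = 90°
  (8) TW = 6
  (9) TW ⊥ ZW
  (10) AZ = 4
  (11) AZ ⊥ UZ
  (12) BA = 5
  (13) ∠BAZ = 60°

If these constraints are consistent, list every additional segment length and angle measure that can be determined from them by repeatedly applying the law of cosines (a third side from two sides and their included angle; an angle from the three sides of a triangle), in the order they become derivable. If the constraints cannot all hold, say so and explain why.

The constraints are consistent. Derivable facts, in order:
After 1 step:
- UA = 4·√37
- US ≈ 24.52
- ZB = √21
- ZP ≈ 42.44
- ZT ≈ 25.71
- ∠UWZ = 73.74°
- ∠UZW = 16.26°
- ∠WUZ = 90°
After 2 steps:
- ∠ABZ = 49.11°
- ∠AUZ = 9.46°
- ∠AZB = 70.89°
- ∠PZU = 30.68°
- ∠SUZ = 11.77°
- ∠TZW = 13.5°
- ∠UAZ = 80.54°
- ∠UPZ = 29.32°
- ∠USZ = 78.23°
- ∠WTZ = 76.5°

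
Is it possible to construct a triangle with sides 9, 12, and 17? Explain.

Yes.
The triangle inequality requires that the sum of any two sides exceeds the third.
Here 9 + 12 = 21 > 17, so the condition is met.

Yes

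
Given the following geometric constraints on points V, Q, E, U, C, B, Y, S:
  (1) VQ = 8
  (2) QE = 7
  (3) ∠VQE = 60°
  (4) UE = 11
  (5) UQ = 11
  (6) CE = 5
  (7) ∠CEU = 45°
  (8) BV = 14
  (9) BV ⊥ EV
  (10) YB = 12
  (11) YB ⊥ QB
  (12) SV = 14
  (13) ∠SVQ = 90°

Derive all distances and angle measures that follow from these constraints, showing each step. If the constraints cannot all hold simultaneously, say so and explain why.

The constraints are consistent.

Step 1: From VQ = 8, QE = 7, and ∠VQE = 60°, by the law of cosines:
  VE² = VQ² + QE² - 2·VQ·QE·cos(60°) = 64 + 49 - 56 = 57
  VE = √57

Step 2: From QV = 8, VS = 14, and ∠QVS = 90°, by the law of cosines:
  QS² = QV² + VS² - 2·QV·VS·cos(90°) = 64 + 196 - 0 = 260
  QS = 2·√65

Step 3: From UE = 11, EC = 5, and ∠UEC = 45°, by the law of cosines:
  UC² = UE² + EC² - 2·UE·EC·cos(45°) = 121 + 25 - 77.78 = 68.22
  UC ≈ 8.26

Step 4: From QE = 7, QU = 11, EU = 11, by the inverse law of cosines:
  cos(∠EQU) = (QE² + QU² - EU²) / (2·QE·QU)
  ∠EQU = 71.45°

Step 5: From EQ = 7, EU = 11, QU = 11, by the inverse law of cosines:
  cos(∠QEU) = (EQ² + EU² - QU²) / (2·EQ·EU)
  ∠QEU = 71.45°

Step 6: From UE = 11, UQ = 11, EQ = 7, by the inverse law of cosines:
  cos(∠EUQ) = (UE² + UQ² - EQ²) / (2·UE·UQ)
  ∠EUQ = 37.11°

Step 7: From EV = √57, VB = 14, and ∠EVB = 90°, by the law of cosines:
  EB² = EV² + VB² - 2·EV·VB·cos(90°) = 57 + 196 - 0 = 253
  EB ≈ 15.91

Step 8: From VE = √57, VQ = 8, EQ = 7, by the inverse law of cosines:
  cos(∠EVQ) = (VE² + VQ² - EQ²) / (2·VE·VQ)
  ∠EVQ = 53.41°

Step 9: From QS = 2·√65, QV = 8, SV = 14, by the inverse law of cosines:
  cos(∠SQV) = (QS² + QV² - SV²) / (2·QS·QV)
  ∠SQV = 60.26°

Step 10: From EQ = 7, EV = √57, QV = 8, by the inverse law of cosines:
  cos(∠QEV) = (EQ² + EV² - QV²) / (2·EQ·EV)
  ∠QEV = 66.59°

Step 11: From UC = 8.26, UE = 11, CE = 5, by the inverse law of cosines:
  cos(∠CUE) = (UC² + UE² - CE²) / (2·UC·UE)
  ∠CUE = 25.34°

Step 12: From CE = 5, CU = 8.26, EU = 11, by the inverse law of cosines:
  cos(∠ECU) = (CE² + CU² - EU²) / (2·CE·CU)
  ∠ECU = 109.66°

Step 13: From SQ = 2·√65, SV = 14, QV = 8, by the inverse law of cosines:
  cos(∠QSV) = (SQ² + SV² - QV²) / (2·SQ·SV)
  ∠QSV = 29.74°

Step 14: From EB = 15.91, EV = √57, BV = 14, by the inverse law of cosines:
  cos(∠BEV) = (EB² + EV² - BV²) / (2·EB·EV)
  ∠BEV = 61.66°

Step 15: From BE = 15.91, BV = 14, EV = √57, by the inverse law of cosines:
  cos(∠EBV) = (BE² + BV² - EV²) / (2·BE·BV)
  ∠EBV = 28.34°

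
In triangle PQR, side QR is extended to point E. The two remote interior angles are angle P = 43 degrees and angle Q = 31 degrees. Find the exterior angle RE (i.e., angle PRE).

Exterior angle = 43 + 31 = 74 degrees (exterior angle theorem).

74 degrees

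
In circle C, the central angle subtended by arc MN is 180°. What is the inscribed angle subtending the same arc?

By the inscribed angle theorem, the inscribed angle is half the central angle.
Inscribed angle = 180° / 2 = 90°

90°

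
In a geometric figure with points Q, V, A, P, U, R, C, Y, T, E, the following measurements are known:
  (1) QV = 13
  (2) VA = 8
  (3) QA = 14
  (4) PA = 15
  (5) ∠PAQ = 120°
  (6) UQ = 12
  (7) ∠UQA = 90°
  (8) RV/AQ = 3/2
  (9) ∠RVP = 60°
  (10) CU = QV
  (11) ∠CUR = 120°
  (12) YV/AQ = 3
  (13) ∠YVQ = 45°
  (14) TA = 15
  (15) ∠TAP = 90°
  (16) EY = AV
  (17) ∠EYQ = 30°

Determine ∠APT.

Step 1: By the law of cosines on triangle PAT: PT² = 15² + 15² − 2·15·15·cos(90°) = 450, so PT = 15·√2.
Step 2: By the inverse law of cosines on triangle APT: cos(∠APT) = (15² + (15·√2)² − 15²) / (2·15·15·√2) = 450/636.4 = 0.7071, so ∠APT = 45°.

Therefore, the measure of angle ∠APT = 45°.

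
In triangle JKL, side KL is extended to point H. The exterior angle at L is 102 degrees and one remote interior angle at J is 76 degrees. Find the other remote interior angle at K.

The exterior angle theorem states that an exterior angle equals the sum of the two non-adjacent interior angles.
So 102 = 76 + angle K, which gives angle K = 102 - 76 = 26 degrees.

26 degrees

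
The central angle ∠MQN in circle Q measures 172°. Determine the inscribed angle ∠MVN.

Inscribed angle = 172° / 2 = 86° (inscribed angle theorem).

86°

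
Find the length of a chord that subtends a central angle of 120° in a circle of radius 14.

Drop a perpendicular from the center to the chord, bisecting both the chord and the central angle.
Each half-chord = r sin(θ/2) = 14 sin(60°).
The full chord = 2 × 14 × sin(60°) = 14*sqrt(3).

14*sqrt(3)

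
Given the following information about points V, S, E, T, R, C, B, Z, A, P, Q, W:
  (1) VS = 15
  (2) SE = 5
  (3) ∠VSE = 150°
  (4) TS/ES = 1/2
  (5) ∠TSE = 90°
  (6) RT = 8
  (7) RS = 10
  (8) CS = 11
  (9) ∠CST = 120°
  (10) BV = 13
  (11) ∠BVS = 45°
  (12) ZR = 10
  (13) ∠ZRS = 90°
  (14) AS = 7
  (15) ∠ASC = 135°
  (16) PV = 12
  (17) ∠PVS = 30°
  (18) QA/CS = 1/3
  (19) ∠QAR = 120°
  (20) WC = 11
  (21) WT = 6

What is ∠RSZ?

Step 1: By the law of cosines on triangle SRZ: SZ² = 10² + 10² − 2·10·10·cos(90°) = 200, so SZ = 10·√2.
Step 2: By the inverse law of cosines on triangle RSZ: cos(∠RSZ) = (10² + (10·√2)² − 10²) / (2·10·10·√2) = 200/282.84 = 0.7071, so ∠RSZ = 45°.

Therefore, the measure of angle ∠RSZ = 45°.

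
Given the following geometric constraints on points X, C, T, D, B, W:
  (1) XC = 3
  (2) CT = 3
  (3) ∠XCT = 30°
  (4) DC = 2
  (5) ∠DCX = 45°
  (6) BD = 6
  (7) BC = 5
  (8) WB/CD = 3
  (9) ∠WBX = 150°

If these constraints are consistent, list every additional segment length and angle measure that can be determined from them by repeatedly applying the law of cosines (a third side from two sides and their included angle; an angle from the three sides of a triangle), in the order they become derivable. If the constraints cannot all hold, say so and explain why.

The constraints are consistent. Derivable facts, in order:
After 1 step:
- XD ≈ 2.12
- XT ≈ 1.55
- ∠BCD = 110.49°
- ∠BDC = 51.32°
- ∠CBD = 18.19°
After 2 steps:
- ∠CDX = 93.27°
- ∠CTX = 75°
- ∠CXD = 41.73°
- ∠CXT = 75°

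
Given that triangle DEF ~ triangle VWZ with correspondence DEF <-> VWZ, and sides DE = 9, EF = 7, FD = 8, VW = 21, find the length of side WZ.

Similar triangles have proportional sides. Setting up the proportion:
VW / DE = WZ / EF
21 / 9 = WZ / 7
WZ = 7 * 21 / 9 = 49/3.

49/3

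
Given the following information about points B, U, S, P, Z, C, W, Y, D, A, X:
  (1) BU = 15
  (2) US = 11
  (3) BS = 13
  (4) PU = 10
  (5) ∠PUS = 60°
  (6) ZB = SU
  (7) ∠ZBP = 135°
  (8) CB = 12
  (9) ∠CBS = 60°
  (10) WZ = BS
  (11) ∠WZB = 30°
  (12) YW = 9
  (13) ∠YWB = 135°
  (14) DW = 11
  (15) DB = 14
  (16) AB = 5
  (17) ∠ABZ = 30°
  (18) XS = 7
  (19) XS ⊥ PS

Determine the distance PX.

Step 1: By the law of cosines on triangle SUP: SP² = 11² + 10² − 2·11·10·cos(60°) = 111, so SP = √111.
Step 2: By the law of cosines on triangle PSX: PX² = √111² + 7² − 2·√111·7·cos(90°) = 160, so PX = 4·√10.

Therefore, the length of PX = 4·√10.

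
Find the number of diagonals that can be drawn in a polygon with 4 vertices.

The number of diagonals in an n-gon is n(n - 3)/2.
For n = 4: 4(4 - 3)/2 = 4 × 1 / 2 = 2.

2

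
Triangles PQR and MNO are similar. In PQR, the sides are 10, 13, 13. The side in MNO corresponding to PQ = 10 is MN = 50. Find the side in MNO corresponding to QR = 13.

k = 50/10 = 5. NO = 5 * 13 = 65.

65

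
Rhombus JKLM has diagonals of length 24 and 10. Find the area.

The diagonals of a rhombus divide it into four right triangles.
Each triangle has legs 24/ 2 = 12 and 10/2 = 5, so each has area (1/2)*12*5 = 30.
Four such triangles give total area = (d1 * d2) / 2 = 120.

120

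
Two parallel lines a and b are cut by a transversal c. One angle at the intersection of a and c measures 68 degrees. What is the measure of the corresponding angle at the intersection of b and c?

Corresponding angles are equal: 68 degrees.

68 degrees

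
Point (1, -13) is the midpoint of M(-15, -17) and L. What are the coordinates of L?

Using the midpoint formula: M = ((x1 + x2)/2, (y1 + y2)/2)
We know M = (1, -13) and M = (-15, -17)
For x: 1 = (-15 + x2)/2, so x2 = 2*1 - -15 = 17
For y: -13 = (-17 + y2)/2, so y2 = 2*-13 - -17 = -9
L = (17, -9)

(17, -9)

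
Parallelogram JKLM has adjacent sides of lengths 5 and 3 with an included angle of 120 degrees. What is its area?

Area = a * b * sin(theta)
Area = 5 * 3 * sin(120 degrees)
Area = 15 * sqrt(3)/2
Area = 15*sqrt(3)/2

15*sqrt(3)/2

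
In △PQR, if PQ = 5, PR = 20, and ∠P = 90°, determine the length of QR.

Since angle P = 90°, this is a right triangle and the law of cosines reduces to the Pythagorean theorem.
QR^2 = 5^2 + 20^2 = 425
QR = 5*sqrt(17)

5*sqrt(17)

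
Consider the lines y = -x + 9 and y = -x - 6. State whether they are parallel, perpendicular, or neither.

Slope of line 1: m1 = -1
Slope of line 2: m2 = -1
Since m1 = m2 = -1, the lines are parallel.

Parallel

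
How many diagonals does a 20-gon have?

The number of diagonals in an n-gon is n(n - 3)/2.
For n = 20: 20(20 - 3)/2 = 20 × 17 / 2 = 170.

170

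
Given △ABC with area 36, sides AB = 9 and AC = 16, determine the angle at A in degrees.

From the SAS area formula Area = (1/2)ab sin(C), rearranging gives sin(C) = 2*Area/(ab).
sin(C) = 2 * 36 / (144) = 1/2.
Therefore C = arcsin(1/2) = 30°.
Since sin(180° - C) = sin(C), the obtuse angle 150° gives the same area, so C = 30° or C = 150°.

30° or 150°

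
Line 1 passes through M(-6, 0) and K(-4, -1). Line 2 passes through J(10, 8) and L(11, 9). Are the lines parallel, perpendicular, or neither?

Slope of line 1: m1 = (-1 - 0)/(-4 - -6) = -1/2 = -1/2
Slope of line 2: m2 = (9 - 8)/(11 - 10) = 1/1 = 1
For parallel lines we need equal slopes: -1/2 != 1.
For perpendicular lines we need m1*m2 = -1: (-1/2)(1) = -1/2 != -1.
Since neither condition holds, the lines are neither parallel nor perpendicular.

Neither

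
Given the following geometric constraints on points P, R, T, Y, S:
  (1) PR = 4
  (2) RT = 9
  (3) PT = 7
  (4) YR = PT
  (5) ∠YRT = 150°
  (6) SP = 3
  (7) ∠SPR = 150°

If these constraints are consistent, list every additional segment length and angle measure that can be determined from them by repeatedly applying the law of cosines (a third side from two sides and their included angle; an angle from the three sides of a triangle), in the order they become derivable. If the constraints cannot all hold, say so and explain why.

The constraints are consistent. Derivable facts, in order:
After 1 step:
- RS ≈ 6.77
- TY ≈ 15.46
- ∠PRT = 48.19°
- ∠PTR = 25.21°
- ∠RPT = 106.6°
After 2 steps:
- ∠PRS = 12.81°
- ∠PSR = 17.19°
- ∠RTY = 13.08°
- ∠RYT = 16.92°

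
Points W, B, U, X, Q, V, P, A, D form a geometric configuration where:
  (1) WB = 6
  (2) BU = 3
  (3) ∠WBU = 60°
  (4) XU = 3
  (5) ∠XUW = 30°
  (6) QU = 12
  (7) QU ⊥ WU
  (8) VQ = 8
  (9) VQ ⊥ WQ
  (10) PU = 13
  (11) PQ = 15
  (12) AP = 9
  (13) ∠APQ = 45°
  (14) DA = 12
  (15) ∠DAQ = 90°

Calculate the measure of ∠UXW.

Step 1: By the law of cosines on triangle UBW: UW² = 3² + 6² − 2·3·6·cos(60°) = 27, so UW = 3·√3.
Step 2: By the law of cosines on triangle XUW: XW² = 3² + (3·√3)² − 2·3·3·√3·cos(30°) = 9, so XW = 3.
Step 3: By the inverse law of cosines on triangle UXW: cos(∠UXW) = (3² + 3² − (3·√3)²) / (2·3·3) = -9/18 = -0.5, so ∠UXW = 120°.

Therefore, the measure of angle ∠UXW = 120°.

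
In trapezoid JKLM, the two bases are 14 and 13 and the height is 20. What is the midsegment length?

midsegment = (14 + 13) / 2 = 27 / 2 = 27/2

27/2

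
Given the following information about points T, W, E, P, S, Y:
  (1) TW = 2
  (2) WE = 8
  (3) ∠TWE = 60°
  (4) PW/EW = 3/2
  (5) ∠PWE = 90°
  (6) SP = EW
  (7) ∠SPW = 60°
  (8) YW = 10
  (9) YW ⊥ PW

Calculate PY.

From the given relations: PW = 3/2·EW = 3/2·8 = 12.
Step 1: By the law of cosines on triangle PWY: PY² = 12² + 10² − 2·12·10·cos(90°) = 244, so PY = 2·√61.

Therefore, the length of PY = 2·√61.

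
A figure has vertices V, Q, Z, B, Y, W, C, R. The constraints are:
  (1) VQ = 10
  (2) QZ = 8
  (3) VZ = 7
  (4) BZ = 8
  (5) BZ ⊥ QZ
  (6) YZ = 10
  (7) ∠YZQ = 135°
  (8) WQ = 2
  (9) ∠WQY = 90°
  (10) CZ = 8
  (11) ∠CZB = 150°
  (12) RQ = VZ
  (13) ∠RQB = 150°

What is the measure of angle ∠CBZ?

Step 1: By the law of cosines on triangle BZC: BC² = 8² + 8² − 2·8·8·cos(150°) = 238.85, so BC ≈ 15.45.
Step 2: By the inverse law of cosines on triangle CBZ: cos(∠CBZ) = (15.45² + 8² − 8²) / (2·15.45·8) = 238.85/247.28 = 0.9659, so ∠CBZ = 15°.

Therefore, the measure of angle ∠CBZ = 15°.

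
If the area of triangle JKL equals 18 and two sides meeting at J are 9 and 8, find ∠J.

Area = (1/2) * a * b * sin(C)
sin(C) = 2 * Area / (a * b)
sin(C) = 2 * 18 / (9 * 8)
sin(C) = 1/2
C = arcsin(1/2) = 30°
Since sin(180° - C) = sin(C), the obtuse angle 150° gives the same area, so C = 30° or C = 150°.

30° or 150°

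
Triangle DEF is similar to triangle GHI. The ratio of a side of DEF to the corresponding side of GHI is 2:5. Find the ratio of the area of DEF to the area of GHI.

Area ratio = (side ratio)^2 = (2/5)^2 = 4:25.

4:25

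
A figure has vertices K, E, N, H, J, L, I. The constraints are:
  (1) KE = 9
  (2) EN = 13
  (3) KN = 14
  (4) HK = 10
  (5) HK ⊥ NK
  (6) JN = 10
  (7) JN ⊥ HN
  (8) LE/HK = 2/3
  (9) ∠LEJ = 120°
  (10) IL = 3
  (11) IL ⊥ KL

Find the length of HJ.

Step 1: By the law of cosines on triangle HKN: HN² = 10² + 14² − 2·10·14·cos(90°) = 296, so HN = 2·√74.
Step 2: By the law of cosines on triangle HNJ: HJ² = (2·√74)² + 10² − 2·2·√74·10·cos(90°) = 396, so HJ = 6·√11.

Therefore, the length of HJ = 6·√11.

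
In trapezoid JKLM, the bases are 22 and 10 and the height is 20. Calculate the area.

Area = (22 + 10) * 20 / 2 = 640 / 2 = 320

320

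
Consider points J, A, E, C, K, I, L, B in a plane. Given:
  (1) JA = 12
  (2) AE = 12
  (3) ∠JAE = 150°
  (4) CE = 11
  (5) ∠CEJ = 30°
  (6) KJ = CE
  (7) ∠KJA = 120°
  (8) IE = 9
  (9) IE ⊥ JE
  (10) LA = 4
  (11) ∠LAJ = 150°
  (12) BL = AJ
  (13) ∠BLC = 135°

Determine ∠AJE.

Step 1: By the law of cosines on triangle JAE: JE² = 12² + 12² − 2·12·12·cos(150°) = 537.42, so JE ≈ 23.18.
Step 2: By the inverse law of cosines on triangle AJE: cos(∠AJE) = (12² + 23.18² − 12²) / (2·12·23.18) = 537.42/556.37 = 0.9659, so ∠AJE = 15°.

Therefore, the measure of angle ∠AJE = 15°.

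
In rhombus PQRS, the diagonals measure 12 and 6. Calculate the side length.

Half-diagonals are 6 and 3. side = sqrt(6^2 + 3^2) = sqrt(45) = 3*sqrt(5)

3*sqrt(5)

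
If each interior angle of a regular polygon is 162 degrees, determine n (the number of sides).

The exterior angle is the supplement of the interior angle: 180 - 162 = 18 degrees.
Since the exterior angles of any convex polygon sum to 360 degrees, the number of sides is 360 / 18 = 20.

20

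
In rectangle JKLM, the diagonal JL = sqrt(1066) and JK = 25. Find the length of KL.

b = sqrt(d^2 - a^2) = sqrt(1066 - 625) = sqrt(441) = 21

21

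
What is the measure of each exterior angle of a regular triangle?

Each exterior angle of a regular n-gon is 360 / n.
For n = 3: 360 / 3 = 120 degrees.

120 degrees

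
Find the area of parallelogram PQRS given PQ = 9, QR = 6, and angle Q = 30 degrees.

The area of a parallelogram equals the product of two adjacent sides times the sine of the included angle.
This is because the height equals 6 * sin(30°) = 3.
Area = 9 * 3 = 27

27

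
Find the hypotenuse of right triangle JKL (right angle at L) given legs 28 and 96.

JK = sqrt(28^2 + 96^2) = sqrt(10000) = 100

100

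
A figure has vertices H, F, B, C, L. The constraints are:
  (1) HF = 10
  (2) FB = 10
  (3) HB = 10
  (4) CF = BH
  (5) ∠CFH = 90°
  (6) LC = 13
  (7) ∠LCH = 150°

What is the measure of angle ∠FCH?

From the given relations: CF = BH = 10.
Step 1: By the law of cosines on triangle CFH: CH² = 10² + 10² − 2·10·10·cos(90°) = 200, so CH = 10·√2.
Step 2: By the inverse law of cosines on triangle FCH: cos(∠FCH) = (10² + (10·√2)² − 10²) / (2·10·10·√2) = 200/282.84 = 0.7071, so ∠FCH = 45°.

Therefore, the measure of angle ∠FCH = 45°.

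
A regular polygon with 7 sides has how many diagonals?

Total line segments between 7 vertices = C(7,2) = 21.
Subtract the 7 sides: 21 - 7 = 14 diagonals.

14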